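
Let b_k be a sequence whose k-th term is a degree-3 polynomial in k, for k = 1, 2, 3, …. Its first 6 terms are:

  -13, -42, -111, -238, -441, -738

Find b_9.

-2373

1st diffs: -29, -69, -127, -203, -297.
2nd diffs: -40, -58, -76, -94.
3rd diffs: -18, -18, -18 (constant).
Newton forward-difference form: b_k = -13 + (-29)·C(k-1,1) + (-40)·C(k-1,2) + (-18)·C(k-1,3).
At k = 9: k-1 = 8, so b_9 = -13 - 232 - 1120 - 1008 = -2373.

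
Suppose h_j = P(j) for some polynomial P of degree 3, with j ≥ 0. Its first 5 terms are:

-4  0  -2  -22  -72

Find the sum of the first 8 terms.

-1096

1st diffs: 4, -2, -20, -50.
2nd diffs: -6, -18, -30.
3rd diffs: -12, -12 (constant).
Newton forward-difference form: h_j = -4 + 4·C(j,1) + (-6)·C(j,2) + (-12)·C(j,3).
Continuing: -164, -310, -522.
Summing j = 0..7 (8 terms) gives -1096.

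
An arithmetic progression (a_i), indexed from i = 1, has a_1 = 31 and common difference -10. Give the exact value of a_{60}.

a_i = 31 + (i - 1)·(-10).
a_{60} = 31 + 59·(-10) = -559.

-559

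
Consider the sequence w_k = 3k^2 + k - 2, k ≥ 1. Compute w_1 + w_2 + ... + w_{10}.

Over k = 1..10: Σk = 55, Σk² = 385.
Total = (3)·385 + (1)·55 + (-2)·10 = 1190.

1190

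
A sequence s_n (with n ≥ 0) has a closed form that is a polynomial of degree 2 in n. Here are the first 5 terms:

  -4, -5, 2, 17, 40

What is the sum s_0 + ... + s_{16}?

5236

1st diffs: -1, 7, 15, 23.
2nd diffs: 8, 8, 8 (constant).
So s_n = 4n^2 - 5n - 4.
Continuing: …, 71, 110, 157, 212, …, s_{16} = 940.
Summing n = 0..16 (17 terms) gives 5236.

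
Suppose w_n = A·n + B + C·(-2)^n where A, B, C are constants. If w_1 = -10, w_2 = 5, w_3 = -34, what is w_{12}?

The three given values yield: A + B - 2C = -10; 2A + B + 4C = 5; 3A + B - 8C = -34.
Subtracting the first from the second: A + 6C = 15.
Subtracting the second from the third: A - 12C = -39.
Solving: C = 3, A = -3, then B = -1.
So w_n = -3·n + (-1) + 3·(-2)^n; at n=12 this is 12251.

12251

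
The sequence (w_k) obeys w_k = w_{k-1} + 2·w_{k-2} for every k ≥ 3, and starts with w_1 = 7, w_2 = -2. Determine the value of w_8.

208

Compute successive terms:
w_3 = 12  w_4 = 8  w_5 = 32  w_6 = 48  w_7 = 112  w_8 = 208.
(Characteristic roots are 2 and -1.)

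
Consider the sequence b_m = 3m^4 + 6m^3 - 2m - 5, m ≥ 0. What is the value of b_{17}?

280002

b_{17} = 3·17^4 + 6·17^3 - 2·17 - 5 = 280002.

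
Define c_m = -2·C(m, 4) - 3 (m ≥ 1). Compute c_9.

C(9, 4) = 126, so c_9 = -255.

-255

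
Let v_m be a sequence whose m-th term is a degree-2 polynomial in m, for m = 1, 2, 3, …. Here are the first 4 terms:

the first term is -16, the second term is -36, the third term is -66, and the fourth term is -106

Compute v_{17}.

1st diffs: -20, -30, -40.
2nd diffs: -10, -10 (constant).
So v_m = -5m^2 - 5m - 6.
Evaluating at m = 17 gives v_{17} = -1536.

-1536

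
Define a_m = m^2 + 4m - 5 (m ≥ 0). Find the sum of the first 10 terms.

Over m = 0..9: Σm = 45, Σm² = 285.
Total = (1)·285 + (4)·45 + (-5)·10 = 415.

415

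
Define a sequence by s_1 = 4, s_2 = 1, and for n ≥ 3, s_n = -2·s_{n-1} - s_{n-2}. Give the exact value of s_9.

-36

Compute successive terms:
s_3 = -6;  s_4 = 11;  s_5 = -16;  s_6 = 21;  s_7 = -26;  s_8 = 31;  s_9 = -36.
(Characteristic roots are -1 and -1.)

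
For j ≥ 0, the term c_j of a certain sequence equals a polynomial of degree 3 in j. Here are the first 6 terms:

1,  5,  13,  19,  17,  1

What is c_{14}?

-1763

1st diffs: 4, 8, 6, -2, -16.
2nd diffs: 4, -2, -8, -14.
3rd diffs: -6, -6, -6 (constant).
So c_j = -j^3 + 5j^2 + 1.
Evaluating at j = 14 gives c_{14} = -1763.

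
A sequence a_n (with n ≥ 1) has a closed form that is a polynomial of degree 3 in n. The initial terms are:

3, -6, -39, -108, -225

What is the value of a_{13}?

-4329

1st diffs: -9, -33, -69, -117.
2nd diffs: -24, -36, -48.
3rd diffs: -12, -12 (constant).
Newton forward-difference form: a_n = 3 + (-9)·C(n-1,1) + (-24)·C(n-1,2) + (-12)·C(n-1,3).
At n = 13: n-1 = 12, so a_{13} = 3 - 108 - 1584 - 2640 = -4329.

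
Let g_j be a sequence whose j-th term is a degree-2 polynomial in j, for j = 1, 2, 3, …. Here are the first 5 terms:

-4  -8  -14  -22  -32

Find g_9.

-92

1st diffs: -4, -6, -8, -10.
2nd diffs: -2, -2, -2 (constant).
Newton forward-difference form: g_j = -4 + (-4)·C(j-1,1) + (-2)·C(j-1,2).
At j = 9: j-1 = 8, so g_9 = -4 - 32 - 56 = -92.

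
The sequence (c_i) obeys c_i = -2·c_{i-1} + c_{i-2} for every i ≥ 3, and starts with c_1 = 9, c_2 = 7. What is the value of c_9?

-1335

Compute successive terms:
c_3 = -5;  c_4 = 17;  c_5 = -39;  c_6 = 95;  c_7 = -229;  c_8 = 553;  c_9 = -1335.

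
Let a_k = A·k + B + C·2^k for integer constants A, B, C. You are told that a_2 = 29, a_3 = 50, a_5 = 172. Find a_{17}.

At k = 2, 3, 5: 2A + B + 4C = 29; 3A + B + 8C = 50; 5A + B + 32C = 172.
Subtracting the first from the second: A + 4C = 21.
Subtracting the second from the third: 2A + 24C = 122.
Solving: C = 5, A = 1, then B = 7.
Therefore a_{17} = 17 + 7 + 5·131072 = 655384.

655384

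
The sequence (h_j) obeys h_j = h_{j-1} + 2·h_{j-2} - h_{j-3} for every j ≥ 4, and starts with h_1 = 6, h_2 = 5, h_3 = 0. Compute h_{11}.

Applying the relation repeatedly:
h_4 = 4;  h_5 = -1;  h_6 = 7;  h_7 = 1;  h_8 = 16;  h_9 = 11;  h_{10} = 42;  h_{11} = 48.

48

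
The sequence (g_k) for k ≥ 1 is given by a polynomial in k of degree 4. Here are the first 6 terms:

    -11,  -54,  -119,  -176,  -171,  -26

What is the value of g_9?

2389

1st diffs: -43, -65, -57, 5, 145.
2nd diffs: -22, 8, 62, 140.
3rd diffs: 30, 54, 78.
4th diffs: 24, 24 (constant).
So g_k = k^4 - 5k^3 - 6k^2 - 5k + 4.
Evaluating at k = 9 gives g_9 = 2389.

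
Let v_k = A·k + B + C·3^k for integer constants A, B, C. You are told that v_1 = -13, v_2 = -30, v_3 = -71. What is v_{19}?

Plug in k = 1, 2, 3: A + B + 3C = -13; 2A + B + 9C = -30; 3A + B + 27C = -71.
Subtracting the first from the second: A + 6C = -17.
Subtracting the second from the third: A + 18C = -41.
Solving: C = -2, A = -5, then B = -2.
Hence v_{19} = -5·19 + (-2) + (-2)·1162261467 = -2324523031.

-2324523031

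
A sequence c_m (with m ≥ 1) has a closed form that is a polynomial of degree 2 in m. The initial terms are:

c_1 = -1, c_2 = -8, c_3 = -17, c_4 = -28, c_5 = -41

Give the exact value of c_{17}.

-353

1st diffs: -7, -9, -11, -13.
2nd diffs: -2, -2, -2 (constant).
Newton forward-difference form: c_m = -1 + (-7)·C(m-1,1) + (-2)·C(m-1,2).
At m = 17: m-1 = 16, so c_{17} = -1 - 112 - 240 = -353.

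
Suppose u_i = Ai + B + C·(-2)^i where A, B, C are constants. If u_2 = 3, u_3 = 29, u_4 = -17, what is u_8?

The three given values yield: 2A + B + 4C = 3; 3A + B - 8C = 29; 4A + B + 16C = -17.
Subtracting the first from the second: A - 12C = 26.
Subtracting the second from the third: A + 24C = -46.
Solving: C = -2, A = 2, then B = 7.
Hence u_8 = 2·8 + 7 + (-2)·256 = -489.

-489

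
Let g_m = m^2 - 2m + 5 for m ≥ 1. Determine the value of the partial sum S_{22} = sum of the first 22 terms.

3399

Over m = 1..22: Σm = 253, Σm² = 3795.
Total = (1)·3795 + (-2)·253 + (5)·22 = 3399.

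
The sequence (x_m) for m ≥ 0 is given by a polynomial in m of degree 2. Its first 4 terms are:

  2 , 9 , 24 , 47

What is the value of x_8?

282

1st diffs: 7, 15, 23.
2nd diffs: 8, 8 (constant).
So x_m = 4m^2 + 3m + 2.
Evaluating at m = 8 gives x_8 = 282.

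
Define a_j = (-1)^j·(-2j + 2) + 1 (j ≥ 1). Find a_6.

-9

(-1)^6 = 1; -2j + 2 at j=6 is -10; so a_6 = -9.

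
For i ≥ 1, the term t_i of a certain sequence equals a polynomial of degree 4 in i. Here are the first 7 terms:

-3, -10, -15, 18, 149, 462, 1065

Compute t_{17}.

63965

1st diffs: -7, -5, 33, 131, 313, 603.
2nd diffs: 2, 38, 98, 182, 290.
3rd diffs: 36, 60, 84, 108.
4th diffs: 24, 24, 24 (constant).
So t_i = i^4 - 4i^3 + 6i - 6.
Evaluating at i = 17 gives t_{17} = 63965.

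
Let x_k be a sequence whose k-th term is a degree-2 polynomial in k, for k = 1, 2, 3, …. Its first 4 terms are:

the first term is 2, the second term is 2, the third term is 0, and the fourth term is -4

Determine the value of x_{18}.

1st diffs: 0, -2, -4.
2nd diffs: -2, -2 (constant).
Newton forward-difference form: x_k = 2 + (-2)·C(k-1,2).
At k = 18: k-1 = 17, so x_{18} = 2 - 272 = -270.

-270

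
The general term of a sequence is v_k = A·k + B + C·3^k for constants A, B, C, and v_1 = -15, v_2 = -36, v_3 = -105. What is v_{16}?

The three given values yield: A + B + 3C = -15; 2A + B + 9C = -36; 3A + B + 27C = -105.
Subtracting the first from the second: A + 6C = -21.
Subtracting the second from the third: A + 18C = -69.
Solving: C = -4, A = 3, then B = -6.
So v_k = 3·k + (-6) + (-4)·3^k; at k=16 this is -172186842.

-172186842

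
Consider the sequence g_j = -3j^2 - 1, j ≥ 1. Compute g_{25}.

g_{25} = -3·25^2 - 1 = -1876.

-1876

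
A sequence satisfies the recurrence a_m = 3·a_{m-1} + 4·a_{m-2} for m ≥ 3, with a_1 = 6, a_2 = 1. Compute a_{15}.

375809643

Applying the relation repeatedly:
a_3 = 27, a_4 = 85, a_5 = 363, …, a_{12} = 5872021, a_{13} = 23488107, a_{14} = 93952405, a_{15} = 375809643.
(Characteristic roots are 4 and -1.)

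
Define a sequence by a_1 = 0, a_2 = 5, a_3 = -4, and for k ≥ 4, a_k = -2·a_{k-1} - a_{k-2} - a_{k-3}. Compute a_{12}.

Step forward from the initial values:
a_4 = 3, a_5 = -7, a_6 = 15, a_7 = -26, a_8 = 44, a_9 = -77, a_{10} = 136, a_{11} = -239, a_{12} = 419.

419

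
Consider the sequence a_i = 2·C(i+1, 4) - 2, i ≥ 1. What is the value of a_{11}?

C(12, 4) = 495, so a_{11} = 988.

988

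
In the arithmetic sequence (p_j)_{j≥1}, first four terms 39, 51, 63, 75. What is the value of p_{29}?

375

Common difference d = 12.
p_j = 39 + (j - 1)·12.
p_{29} = 39 + 28·12 = 375.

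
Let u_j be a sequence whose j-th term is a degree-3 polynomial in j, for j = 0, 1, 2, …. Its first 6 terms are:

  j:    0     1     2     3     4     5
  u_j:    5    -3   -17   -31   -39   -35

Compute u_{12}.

833

1st diffs: -8, -14, -14, -8, 4.
2nd diffs: -6, 0, 6, 12.
3rd diffs: 6, 6, 6 (constant).
So u_j = j^3 - 6j^2 - 3j + 5.
Evaluating at j = 12 gives u_{12} = 833.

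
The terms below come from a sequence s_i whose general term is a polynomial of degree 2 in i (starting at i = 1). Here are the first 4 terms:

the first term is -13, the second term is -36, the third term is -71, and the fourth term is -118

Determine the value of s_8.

1st diffs: -23, -35, -47.
2nd diffs: -12, -12 (constant).
Newton forward-difference form: s_i = -13 + (-23)·C(i-1,1) + (-12)·C(i-1,2).
At i = 8: i-1 = 7, so s_8 = -13 - 161 - 252 = -426.

-426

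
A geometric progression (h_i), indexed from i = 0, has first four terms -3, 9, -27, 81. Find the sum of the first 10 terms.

44286

Common ratio r = -3.
h_i = (-3)·(-3)^(i-0).
S = (-3)·((-3)^10 - 1)/(-3 - 1) = (-3)·(59049 - 1)/(-4) = 44286.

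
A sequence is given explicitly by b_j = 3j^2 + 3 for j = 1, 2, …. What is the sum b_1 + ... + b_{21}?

Over j = 1..21: Σj = 231, Σj² = 3311.
Total = (3)·3311 + (3)·21 = 9996.

9996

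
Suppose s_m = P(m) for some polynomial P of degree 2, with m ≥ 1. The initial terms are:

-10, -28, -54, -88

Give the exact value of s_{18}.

1st diffs: -18, -26, -34.
2nd diffs: -8, -8 (constant).
So s_m = -4m^2 - 6m.
Evaluating at m = 18 gives s_{18} = -1404.

-1404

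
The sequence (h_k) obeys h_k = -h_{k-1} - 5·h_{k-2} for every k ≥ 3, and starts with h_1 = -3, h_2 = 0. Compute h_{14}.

45360

Step forward from the initial values:
h_3 = 15; h_4 = -15; h_5 = -60; …; h_{11} = -4260; h_{12} = -16665; h_{13} = 37965; h_{14} = 45360.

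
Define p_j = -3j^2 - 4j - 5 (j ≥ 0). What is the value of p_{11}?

p_{11} = -3·11^2 - 4·11 - 5 = -412.

-412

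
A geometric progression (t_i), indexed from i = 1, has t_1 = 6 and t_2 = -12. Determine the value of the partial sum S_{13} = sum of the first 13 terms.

Common ratio r = -2.
t_i = 6·(-2)^(i-1).
S = 6·((-2)^13 - 1)/(-2 - 1) = 6·(-8192 - 1)/(-3) = 16386.

16386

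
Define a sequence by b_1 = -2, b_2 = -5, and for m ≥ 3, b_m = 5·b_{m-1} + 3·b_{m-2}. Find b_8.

Applying the relation repeatedly:
b_3 = -31, b_4 = -170, b_5 = -943, b_6 = -5225, b_7 = -28954, b_8 = -160445.

-160445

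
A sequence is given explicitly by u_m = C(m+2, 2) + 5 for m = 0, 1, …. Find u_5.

26

C(7, 2) = 21, so u_5 = 26.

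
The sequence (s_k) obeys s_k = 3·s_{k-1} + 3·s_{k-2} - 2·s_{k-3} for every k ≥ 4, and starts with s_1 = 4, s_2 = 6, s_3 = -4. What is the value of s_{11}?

Step forward from the initial values:
s_4 = -2  s_5 = -30  s_6 = -88  s_7 = -350  s_8 = -1254  s_9 = -4636  s_{10} = -16970  s_{11} = -62310.

-62310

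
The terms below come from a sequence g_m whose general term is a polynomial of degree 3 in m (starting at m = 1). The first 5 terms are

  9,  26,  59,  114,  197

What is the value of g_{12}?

1st diffs: 17, 33, 55, 83.
2nd diffs: 16, 22, 28.
3rd diffs: 6, 6 (constant).
Newton forward-difference form: g_m = 9 + 17·C(m-1,1) + 16·C(m-1,2) + 6·C(m-1,3).
At m = 12: m-1 = 11, so g_{12} = 9 + 187 + 880 + 990 = 2066.

2066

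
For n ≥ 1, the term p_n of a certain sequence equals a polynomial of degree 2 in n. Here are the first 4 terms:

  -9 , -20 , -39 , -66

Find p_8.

-254

1st diffs: -11, -19, -27.
2nd diffs: -8, -8 (constant).
So p_n = -4n^2 + n - 6.
Evaluating at n = 8 gives p_8 = -254.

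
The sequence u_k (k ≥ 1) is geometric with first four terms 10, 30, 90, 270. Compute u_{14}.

15943230

Common ratio r = 3.
u_k = 10·3^(k-1).
u_{14} = 10·3^13 = 15943230.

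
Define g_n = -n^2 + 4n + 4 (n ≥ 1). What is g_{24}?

-476

g_{24} = -1·24^2 + 4·24 + 4 = -476.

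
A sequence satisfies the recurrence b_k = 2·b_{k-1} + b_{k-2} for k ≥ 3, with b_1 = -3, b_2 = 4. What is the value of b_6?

Applying the relation repeatedly:
b_3 = 5, b_4 = 14, b_5 = 33, b_6 = 80.

80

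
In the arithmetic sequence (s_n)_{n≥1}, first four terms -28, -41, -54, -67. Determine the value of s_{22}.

-301

Common difference d = -13.
s_n = -28 + (n - 1)·(-13).
s_{22} = -28 + 21·(-13) = -301.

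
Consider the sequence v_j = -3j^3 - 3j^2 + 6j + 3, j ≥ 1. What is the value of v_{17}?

v_{17} = -3·17^3 - 3·17^2 + 6·17 + 3 = -15501.

-15501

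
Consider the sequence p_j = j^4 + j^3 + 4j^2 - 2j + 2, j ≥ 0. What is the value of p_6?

1646

p_6 = 1·6^4 + 1·6^3 + 4·6^2 - 2·6 + 2 = 1646.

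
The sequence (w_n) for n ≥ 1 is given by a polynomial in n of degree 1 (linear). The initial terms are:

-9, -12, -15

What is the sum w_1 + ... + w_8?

-156

1st diffs: -3, -3 (constant).
So w_n = -3n - 6.
Continuing: …, -18, -21, -24, -27, …, w_8 = -30.
Summing n = 1..8 (8 terms) gives -156.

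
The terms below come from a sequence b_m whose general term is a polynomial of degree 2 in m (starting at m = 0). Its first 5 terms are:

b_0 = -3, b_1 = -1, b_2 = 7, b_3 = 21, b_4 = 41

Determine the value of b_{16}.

749

1st diffs: 2, 8, 14, 20.
2nd diffs: 6, 6, 6 (constant).
Newton forward-difference form: b_m = -3 + 2·C(m,1) + 6·C(m,2).
At m = 16: m = 16, so b_{16} = -3 + 32 + 720 = 749.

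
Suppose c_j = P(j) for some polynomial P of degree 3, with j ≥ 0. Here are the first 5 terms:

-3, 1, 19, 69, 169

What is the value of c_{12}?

4929

1st diffs: 4, 18, 50, 100.
2nd diffs: 14, 32, 50.
3rd diffs: 18, 18 (constant).
Newton forward-difference form: c_j = -3 + 4·C(j,1) + 14·C(j,2) + 18·C(j,3).
At j = 12: j = 12, so c_{12} = -3 + 48 + 924 + 3960 = 4929.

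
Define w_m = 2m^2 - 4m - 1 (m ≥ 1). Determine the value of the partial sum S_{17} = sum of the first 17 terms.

2941

Over m = 1..17: Σm = 153, Σm² = 1785.
Total = (2)·1785 + (-4)·153 + (-1)·17 = 2941.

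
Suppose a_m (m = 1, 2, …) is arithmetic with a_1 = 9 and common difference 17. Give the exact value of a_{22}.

a_m = 9 + (m - 1)·17.
a_{22} = 9 + 21·17 = 366.

366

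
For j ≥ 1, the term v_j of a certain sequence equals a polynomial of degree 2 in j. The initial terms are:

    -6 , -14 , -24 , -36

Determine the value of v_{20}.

-500

1st diffs: -8, -10, -12.
2nd diffs: -2, -2 (constant).
Newton forward-difference form: v_j = -6 + (-8)·C(j-1,1) + (-2)·C(j-1,2).
At j = 20: j-1 = 19, so v_{20} = -6 - 152 - 342 = -500.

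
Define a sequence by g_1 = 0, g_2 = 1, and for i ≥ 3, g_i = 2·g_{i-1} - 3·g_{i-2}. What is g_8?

13

g_3 = 2;  g_4 = 1;  g_5 = -4;  g_6 = -11;  g_7 = -10;  g_8 = 13.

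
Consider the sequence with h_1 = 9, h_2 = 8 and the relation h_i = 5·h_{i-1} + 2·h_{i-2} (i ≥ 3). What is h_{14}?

Iterate the recurrence:
h_3 = 58;  h_4 = 306;  h_5 = 1646;  …;  h_{11} = 39568238;  h_{12} = 212571706;  h_{13} = 1141995006;  h_{14} = 6135118442.

6135118442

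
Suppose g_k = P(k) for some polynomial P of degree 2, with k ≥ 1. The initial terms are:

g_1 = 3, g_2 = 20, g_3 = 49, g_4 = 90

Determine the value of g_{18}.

1924

1st diffs: 17, 29, 41.
2nd diffs: 12, 12 (constant).
Newton forward-difference form: g_k = 3 + 17·C(k-1,1) + 12·C(k-1,2).
At k = 18: k-1 = 17, so g_{18} = 3 + 289 + 1632 = 1924.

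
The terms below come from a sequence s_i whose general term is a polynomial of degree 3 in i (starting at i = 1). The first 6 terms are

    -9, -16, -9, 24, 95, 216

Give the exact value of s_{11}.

1st diffs: -7, 7, 33, 71, 121.
2nd diffs: 14, 26, 38, 50.
3rd diffs: 12, 12, 12 (constant).
Newton forward-difference form: s_i = -9 + (-7)·C(i-1,1) + 14·C(i-1,2) + 12·C(i-1,3).
At i = 11: i-1 = 10, so s_{11} = -9 - 70 + 630 + 1440 = 1991.

1991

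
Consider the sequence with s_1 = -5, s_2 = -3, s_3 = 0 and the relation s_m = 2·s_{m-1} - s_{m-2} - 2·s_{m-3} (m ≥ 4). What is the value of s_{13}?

640

s_4 = 13;  s_5 = 32;  s_6 = 51;  s_7 = 44;  s_8 = -27;  s_9 = -200;  s_{10} = -461;  s_{11} = -668;  s_{12} = -475;  s_{13} = 640.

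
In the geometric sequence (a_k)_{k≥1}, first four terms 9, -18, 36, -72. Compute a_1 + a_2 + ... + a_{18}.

-786429

Common ratio r = -2.
a_k = 9·(-2)^(k-1).
S = 9·((-2)^18 - 1)/(-2 - 1) = 9·(262144 - 1)/(-3) = -786429.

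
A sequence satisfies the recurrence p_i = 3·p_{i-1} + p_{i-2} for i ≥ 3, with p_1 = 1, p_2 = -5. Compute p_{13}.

Applying the relation repeatedly:
p_3 = -14; p_4 = -47; p_5 = -155; …; p_{10} = -60923; p_{11} = -201215; p_{12} = -664568; p_{13} = -2194919.

-2194919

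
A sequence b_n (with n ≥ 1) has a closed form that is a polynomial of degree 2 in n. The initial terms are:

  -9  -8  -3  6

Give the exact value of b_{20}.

694

1st diffs: 1, 5, 9.
2nd diffs: 4, 4 (constant).
Newton forward-difference form: b_n = -9 + 1·C(n-1,1) + 4·C(n-1,2).
At n = 20: n-1 = 19, so b_{20} = -9 + 19 + 684 = 694.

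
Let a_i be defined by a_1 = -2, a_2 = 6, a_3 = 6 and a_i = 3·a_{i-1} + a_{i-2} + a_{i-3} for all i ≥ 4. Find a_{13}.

1328366

Iterate the recurrence:
a_4 = 22;  a_5 = 78;  a_6 = 262;  a_7 = 886;  a_8 = 2998;  a_9 = 10142;  a_{10} = 34310;  a_{11} = 116070;  a_{12} = 392662;  a_{13} = 1328366.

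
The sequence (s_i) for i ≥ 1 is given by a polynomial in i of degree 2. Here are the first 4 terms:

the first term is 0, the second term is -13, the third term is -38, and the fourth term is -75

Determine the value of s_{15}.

-1274

1st diffs: -13, -25, -37.
2nd diffs: -12, -12 (constant).
Newton forward-difference form: s_i = (-13)·C(i-1,1) + (-12)·C(i-1,2).
At i = 15: i-1 = 14, so s_{15} = -182 - 1092 = -1274.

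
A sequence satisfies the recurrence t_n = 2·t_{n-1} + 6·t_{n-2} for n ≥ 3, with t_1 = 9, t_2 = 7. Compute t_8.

35128

Compute successive terms:
t_3 = 68  t_4 = 178  t_5 = 764  t_6 = 2596  t_7 = 9776  t_8 = 35128.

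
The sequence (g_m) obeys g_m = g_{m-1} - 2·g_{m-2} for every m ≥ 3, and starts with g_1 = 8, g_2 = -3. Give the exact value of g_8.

-101

Iterate the recurrence:
g_3 = -19, g_4 = -13, g_5 = 25, g_6 = 51, g_7 = 1, g_8 = -101.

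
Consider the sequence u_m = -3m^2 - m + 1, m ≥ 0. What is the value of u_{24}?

-1751

u_{24} = -3·24^2 - 1·24 + 1 = -1751.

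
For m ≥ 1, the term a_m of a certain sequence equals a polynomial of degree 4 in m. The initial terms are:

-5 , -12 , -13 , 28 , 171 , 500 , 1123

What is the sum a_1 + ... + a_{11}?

23518

1st diffs: -7, -1, 41, 143, 329, 623.
2nd diffs: 6, 42, 102, 186, 294.
3rd diffs: 36, 60, 84, 108.
4th diffs: 24, 24, 24 (constant).
So a_m = m^4 - 4m^3 + 2m^2 - 4.
Continuing: 2172, 3803, 6196, 9555.
Summing m = 1..11 (11 terms) gives 23518.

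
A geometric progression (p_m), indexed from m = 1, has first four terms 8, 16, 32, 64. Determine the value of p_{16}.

Common ratio r = 2.
p_m = 8·2^(m-1).
p_{16} = 8·2^15 = 262144.

262144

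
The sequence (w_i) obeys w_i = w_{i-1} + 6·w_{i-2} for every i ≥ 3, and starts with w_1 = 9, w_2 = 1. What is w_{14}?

6015829

Step forward from the initial values:
w_3 = 55; w_4 = 61; w_5 = 391; …; w_{11} = 229711; w_{12} = 662509; w_{13} = 2040775; w_{14} = 6015829.
(Characteristic roots are 3 and -2.)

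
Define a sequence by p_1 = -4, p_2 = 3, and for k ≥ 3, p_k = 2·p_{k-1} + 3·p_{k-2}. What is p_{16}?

-3587223

Compute successive terms:
p_3 = -6; p_4 = -3; p_5 = -24; …; p_{13} = -132864; p_{14} = -398577; p_{15} = -1195746; p_{16} = -3587223.
(Characteristic roots are 3 and -1.)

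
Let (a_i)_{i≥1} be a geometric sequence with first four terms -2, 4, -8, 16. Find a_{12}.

4096

Common ratio r = -2.
a_i = (-2)·(-2)^(i-1).
a_{12} = (-2)·(-2)^11 = 4096.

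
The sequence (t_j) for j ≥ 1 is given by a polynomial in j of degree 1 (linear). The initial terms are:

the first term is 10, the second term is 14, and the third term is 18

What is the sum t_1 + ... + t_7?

154

1st diffs: 4, 4 (constant).
So t_j = 4j + 6.
Continuing: 22, 26, 30, 34.
Summing j = 1..7 (7 terms) gives 154.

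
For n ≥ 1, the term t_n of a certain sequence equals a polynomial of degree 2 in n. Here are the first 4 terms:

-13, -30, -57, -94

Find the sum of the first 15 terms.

1st diffs: -17, -27, -37.
2nd diffs: -10, -10 (constant).
Newton forward-difference form: t_n = -13 + (-17)·C(n-1,1) + (-10)·C(n-1,2).
Continuing: …, -141, -198, -265, -342, …, t_{15} = -1161.
Summing n = 1..15 (15 terms) gives -6530.

-6530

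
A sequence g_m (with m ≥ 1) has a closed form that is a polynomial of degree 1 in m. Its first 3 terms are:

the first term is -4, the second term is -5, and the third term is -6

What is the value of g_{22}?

-25

1st diffs: -1, -1 (constant).
So g_m = -m - 3.
Evaluating at m = 22 gives g_{22} = -25.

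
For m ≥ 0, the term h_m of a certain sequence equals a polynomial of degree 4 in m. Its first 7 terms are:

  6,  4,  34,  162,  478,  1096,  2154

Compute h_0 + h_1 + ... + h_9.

23718

1st diffs: -2, 30, 128, 316, 618, 1058.
2nd diffs: 32, 98, 188, 302, 440.
3rd diffs: 66, 90, 114, 138.
4th diffs: 24, 24, 24 (constant).
Newton forward-difference form: h_m = 6 + (-2)·C(m,1) + 32·C(m,2) + 66·C(m,3) + 24·C(m,4).
Continuing: 3814, 6262, 9708.
Summing m = 0..9 (10 terms) gives 23718.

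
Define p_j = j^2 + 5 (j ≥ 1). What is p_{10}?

105

p_{10} = 1·10^2 + 5 = 105.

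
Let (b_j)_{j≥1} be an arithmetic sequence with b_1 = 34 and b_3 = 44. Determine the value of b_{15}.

Common difference d = (44 - 34) / (3 - 1) = 5.
b_j = 34 + (j - 1)·5.
b_{15} = 34 + 14·5 = 104.

104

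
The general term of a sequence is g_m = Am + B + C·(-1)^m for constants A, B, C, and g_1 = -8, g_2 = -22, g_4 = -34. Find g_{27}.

The three given values yield: A + B - C = -8; 2A + B + C = -22; 4A + B + C = -34.
Subtracting the first from the second: A + 2C = -14.
Subtracting the second from the third: 2A = -12.
Solving: C = -4, A = -6, then B = -6.
Therefore g_{27} = -162 + (-6) + (-4)·(-1) = -164.

-164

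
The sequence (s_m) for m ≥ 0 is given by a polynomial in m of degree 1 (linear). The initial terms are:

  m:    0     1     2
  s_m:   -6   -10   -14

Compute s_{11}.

-50

1st diffs: -4, -4 (constant).
So s_m = -4m - 6.
Evaluating at m = 11 gives s_{11} = -50.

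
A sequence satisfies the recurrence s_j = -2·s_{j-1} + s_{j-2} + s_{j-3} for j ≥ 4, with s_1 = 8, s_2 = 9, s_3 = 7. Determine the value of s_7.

Step forward from the initial values:
s_4 = 3; s_5 = 10; s_6 = -10; s_7 = 33.

33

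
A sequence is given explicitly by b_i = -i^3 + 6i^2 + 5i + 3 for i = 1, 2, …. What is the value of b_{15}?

-1947

b_{15} = -1·15^3 + 6·15^2 + 5·15 + 3 = -1947.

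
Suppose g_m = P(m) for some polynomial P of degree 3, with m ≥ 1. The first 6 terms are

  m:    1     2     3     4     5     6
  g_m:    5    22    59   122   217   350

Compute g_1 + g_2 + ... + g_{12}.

8552

1st diffs: 17, 37, 63, 95, 133.
2nd diffs: 20, 26, 32, 38.
3rd diffs: 6, 6, 6 (constant).
So g_m = m^3 + 4m^2 - 2m + 2.
Continuing: …, 527, 754, 1037, 1382, …, g_{12} = 2282.
Summing m = 1..12 (12 terms) gives 8552.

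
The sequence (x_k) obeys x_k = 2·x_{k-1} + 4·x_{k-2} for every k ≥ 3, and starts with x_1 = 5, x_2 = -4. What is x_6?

160

Iterate the recurrence:
x_3 = 12, x_4 = 8, x_5 = 64, x_6 = 160.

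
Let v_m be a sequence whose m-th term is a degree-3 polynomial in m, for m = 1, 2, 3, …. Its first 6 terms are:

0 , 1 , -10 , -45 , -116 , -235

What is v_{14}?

1st diffs: 1, -11, -35, -71, -119.
2nd diffs: -12, -24, -36, -48.
3rd diffs: -12, -12, -12 (constant).
Newton forward-difference form: v_m = 1·C(m-1,1) + (-12)·C(m-1,2) + (-12)·C(m-1,3).
At m = 14: m-1 = 13, so v_{14} = 13 - 936 - 3432 = -4355.

-4355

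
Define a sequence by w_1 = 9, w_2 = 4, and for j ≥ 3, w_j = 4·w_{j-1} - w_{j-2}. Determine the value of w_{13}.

3347769

Applying the relation repeatedly:
w_3 = 7; w_4 = 24; w_5 = 89; …; w_{10} = 64404; w_{11} = 240359; w_{12} = 897032; w_{13} = 3347769.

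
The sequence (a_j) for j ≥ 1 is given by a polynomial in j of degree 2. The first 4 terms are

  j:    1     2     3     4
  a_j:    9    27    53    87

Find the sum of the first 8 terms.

1st diffs: 18, 26, 34.
2nd diffs: 8, 8 (constant).
Newton forward-difference form: a_j = 9 + 18·C(j-1,1) + 8·C(j-1,2).
Continuing: 129, 179, 237, 303.
Summing j = 1..8 (8 terms) gives 1024.

1024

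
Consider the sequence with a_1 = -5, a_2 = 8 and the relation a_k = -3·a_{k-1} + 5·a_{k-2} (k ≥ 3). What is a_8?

59032

Step forward from the initial values:
a_3 = -49, a_4 = 187, a_5 = -806, a_6 = 3353, a_7 = -14089, a_8 = 59032.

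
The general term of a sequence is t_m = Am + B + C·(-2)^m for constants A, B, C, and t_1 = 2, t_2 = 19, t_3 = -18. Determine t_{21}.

Write the equations: A + B - 2C = 2; 2A + B + 4C = 19; 3A + B - 8C = -18.
Subtracting the first from the second: A + 6C = 17.
Subtracting the second from the third: A - 12C = -37.
Solving: C = 3, A = -1, then B = 9.
Therefore t_{21} = -21 + 9 + 3·(-2097152) = -6291468.

-6291468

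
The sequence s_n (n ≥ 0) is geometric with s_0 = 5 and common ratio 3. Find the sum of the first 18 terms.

968551220

s_n = 5·3^(n-0).
S = 5·(3^18 - 1)/(3 - 1) = 5·(387420489 - 1)/(2) = 968551220.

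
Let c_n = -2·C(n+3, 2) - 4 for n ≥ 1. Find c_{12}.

-214

C(15, 2) = 105, so c_{12} = -214.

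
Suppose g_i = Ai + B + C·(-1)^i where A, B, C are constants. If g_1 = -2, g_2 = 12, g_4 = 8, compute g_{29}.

-58

Write the equations: A + B - C = -2; 2A + B + C = 12; 4A + B + C = 8.
Subtracting the first from the second: A + 2C = 14.
Subtracting the second from the third: 2A = -4.
Solving: C = 8, A = -2, then B = 8.
So g_i = -2·i + 8 + 8·(-1)^i; at i=29 this is -58.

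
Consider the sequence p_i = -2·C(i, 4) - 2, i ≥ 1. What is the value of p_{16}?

-3642

C(16, 4) = 1820, so p_{16} = -3642.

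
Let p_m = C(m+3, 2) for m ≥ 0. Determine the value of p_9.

66

C(12, 2) = 66, so p_9 = 66.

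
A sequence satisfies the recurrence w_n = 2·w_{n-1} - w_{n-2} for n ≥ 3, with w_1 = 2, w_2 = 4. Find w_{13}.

Step forward from the initial values:
w_3 = 6; w_4 = 8; w_5 = 10; …; w_{10} = 20; w_{11} = 22; w_{12} = 24; w_{13} = 26.
(Characteristic roots are 1 and 1.)

26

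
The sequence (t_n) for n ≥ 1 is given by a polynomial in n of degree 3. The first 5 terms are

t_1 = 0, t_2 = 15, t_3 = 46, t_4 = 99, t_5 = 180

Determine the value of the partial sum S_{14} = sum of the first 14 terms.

13195

1st diffs: 15, 31, 53, 81.
2nd diffs: 16, 22, 28.
3rd diffs: 6, 6 (constant).
Newton forward-difference form: t_n = 15·C(n-1,1) + 16·C(n-1,2) + 6·C(n-1,3).
Continuing: …, 295, 450, 651, 904, …, t_{14} = 3159.
Summing n = 1..14 (14 terms) gives 13195.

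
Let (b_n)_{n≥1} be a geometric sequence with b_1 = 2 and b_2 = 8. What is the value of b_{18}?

34359738368

Common ratio r = 4.
b_n = 2·4^(n-1).
b_{18} = 2·4^17 = 34359738368.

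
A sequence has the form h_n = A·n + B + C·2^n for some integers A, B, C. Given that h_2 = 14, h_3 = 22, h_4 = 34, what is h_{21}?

2097238

Plug in n = 2, 3, 4: 2A + B + 4C = 14; 3A + B + 8C = 22; 4A + B + 16C = 34.
Subtracting the first from the second: A + 4C = 8.
Subtracting the second from the third: A + 8C = 12.
Solving: C = 1, A = 4, then B = 2.
Therefore h_{21} = 84 + 2 + 1·2097152 = 2097238.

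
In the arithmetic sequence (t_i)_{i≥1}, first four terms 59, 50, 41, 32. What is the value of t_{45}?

Common difference d = -9.
t_i = 59 + (i - 1)·(-9).
t_{45} = 59 + 44·(-9) = -337.

-337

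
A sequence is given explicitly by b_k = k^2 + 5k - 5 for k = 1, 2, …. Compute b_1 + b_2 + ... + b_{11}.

Over k = 1..11: Σk = 66, Σk² = 506.
Total = (1)·506 + (5)·66 + (-5)·11 = 781.

781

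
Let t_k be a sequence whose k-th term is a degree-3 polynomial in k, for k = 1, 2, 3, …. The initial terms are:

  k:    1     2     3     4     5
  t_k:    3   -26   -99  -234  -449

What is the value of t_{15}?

-10959

1st diffs: -29, -73, -135, -215.
2nd diffs: -44, -62, -80.
3rd diffs: -18, -18 (constant).
Newton forward-difference form: t_k = 3 + (-29)·C(k-1,1) + (-44)·C(k-1,2) + (-18)·C(k-1,3).
At k = 15: k-1 = 14, so t_{15} = 3 - 406 - 4004 - 6552 = -10959.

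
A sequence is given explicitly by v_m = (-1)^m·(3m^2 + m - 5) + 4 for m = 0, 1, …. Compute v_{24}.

1751

(-1)^24 = 1; 3m^2 + m - 5 at m=24 is 1747; so v_{24} = 1751.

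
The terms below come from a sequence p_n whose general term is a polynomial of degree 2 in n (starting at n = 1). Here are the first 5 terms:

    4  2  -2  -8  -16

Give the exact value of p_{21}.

1st diffs: -2, -4, -6, -8.
2nd diffs: -2, -2, -2 (constant).
So p_n = -n^2 + n + 4.
Evaluating at n = 21 gives p_{21} = -416.

-416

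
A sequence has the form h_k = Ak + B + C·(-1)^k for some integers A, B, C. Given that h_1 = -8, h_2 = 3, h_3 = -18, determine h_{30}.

-137

Plug in k = 1, 2, 3: A + B - C = -8; 2A + B + C = 3; 3A + B - C = -18.
Subtracting the first from the second: A + 2C = 11.
Subtracting the second from the third: A - 2C = -21.
Solving: C = 8, A = -5, then B = 5.
Hence h_{30} = -5·30 + 5 + 8·1 = -137.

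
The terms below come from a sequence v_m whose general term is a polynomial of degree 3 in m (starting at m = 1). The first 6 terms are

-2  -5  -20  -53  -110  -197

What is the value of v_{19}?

1st diffs: -3, -15, -33, -57, -87.
2nd diffs: -12, -18, -24, -30.
3rd diffs: -6, -6, -6 (constant).
Newton forward-difference form: v_m = -2 + (-3)·C(m-1,1) + (-12)·C(m-1,2) + (-6)·C(m-1,3).
At m = 19: m-1 = 18, so v_{19} = -2 - 54 - 1836 - 4896 = -6788.

-6788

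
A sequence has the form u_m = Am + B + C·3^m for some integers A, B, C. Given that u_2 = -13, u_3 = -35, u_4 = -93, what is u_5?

Plug in m = 2, 3, 4: 2A + B + 9C = -13; 3A + B + 27C = -35; 4A + B + 81C = -93.
Subtracting the first from the second: A + 18C = -22.
Subtracting the second from the third: A + 54C = -58.
Solving: C = -1, A = -4, then B = 4.
Hence u_5 = -4·5 + 4 + (-1)·243 = -259.

-259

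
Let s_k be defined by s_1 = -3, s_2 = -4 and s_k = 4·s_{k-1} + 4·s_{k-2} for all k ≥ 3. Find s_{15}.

-4291739648

Step forward from the initial values:
s_3 = -28; s_4 = -128; s_5 = -624; …; s_{12} = -38125568; s_{13} = -184086528; s_{14} = -888848384; s_{15} = -4291739648.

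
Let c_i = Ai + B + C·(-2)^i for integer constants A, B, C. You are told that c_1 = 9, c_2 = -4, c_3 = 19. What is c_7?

At i = 1, 2, 3: A + B - 2C = 9; 2A + B + 4C = -4; 3A + B - 8C = 19.
Subtracting the first from the second: A + 6C = -13.
Subtracting the second from the third: A - 12C = 23.
Solving: C = -2, A = -1, then B = 6.
Hence c_7 = -1·7 + 6 + (-2)·(-128) = 255.

255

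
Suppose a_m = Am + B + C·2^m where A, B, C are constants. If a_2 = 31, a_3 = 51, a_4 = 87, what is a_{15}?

131139

At m = 2, 3, 4: 2A + B + 4C = 31; 3A + B + 8C = 51; 4A + B + 16C = 87.
Subtracting the first from the second: A + 4C = 20.
Subtracting the second from the third: A + 8C = 36.
Solving: C = 4, A = 4, then B = 7.
Therefore a_{15} = 60 + 7 + 4·32768 = 131139.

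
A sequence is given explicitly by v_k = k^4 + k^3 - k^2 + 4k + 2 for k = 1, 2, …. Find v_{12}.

22370

v_{12} = 1·12^4 + 1·12^3 - 1·12^2 + 4·12 + 2 = 22370.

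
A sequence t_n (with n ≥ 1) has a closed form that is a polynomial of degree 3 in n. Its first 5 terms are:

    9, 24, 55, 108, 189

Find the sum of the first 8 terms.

1st diffs: 15, 31, 53, 81.
2nd diffs: 16, 22, 28.
3rd diffs: 6, 6 (constant).
So t_n = n^3 + 2n^2 + 2n + 4.
Continuing: 304, 459, 660.
Summing n = 1..8 (8 terms) gives 1808.

1808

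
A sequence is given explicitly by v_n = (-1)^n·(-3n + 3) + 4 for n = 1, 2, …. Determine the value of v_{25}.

(-1)^25 = -1; -3n + 3 at n=25 is -72; so v_{25} = 76.

76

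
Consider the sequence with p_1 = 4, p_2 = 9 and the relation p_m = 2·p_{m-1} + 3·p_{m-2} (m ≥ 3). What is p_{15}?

Compute successive terms:
p_3 = 30, p_4 = 87, p_5 = 264, …, p_{12} = 575727, p_{13} = 1727184, p_{14} = 5181549, p_{15} = 15544650.
(Characteristic roots are 3 and -1.)

15544650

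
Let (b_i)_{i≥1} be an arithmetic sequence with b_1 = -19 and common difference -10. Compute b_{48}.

b_i = -19 + (i - 1)·(-10).
b_{48} = -19 + 47·(-10) = -489.

-489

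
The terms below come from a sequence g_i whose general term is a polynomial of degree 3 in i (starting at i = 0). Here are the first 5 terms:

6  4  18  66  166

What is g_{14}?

1st diffs: -2, 14, 48, 100.
2nd diffs: 16, 34, 52.
3rd diffs: 18, 18 (constant).
So g_i = 3i^3 - i^2 - 4i + 6.
Evaluating at i = 14 gives g_{14} = 7986.

7986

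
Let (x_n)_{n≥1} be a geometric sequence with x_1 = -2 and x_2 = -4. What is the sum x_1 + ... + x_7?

-254

Common ratio r = 2.
x_n = (-2)·2^(n-1).
S = (-2)·(2^7 - 1)/(2 - 1) = (-2)·(128 - 1)/(1) = -254.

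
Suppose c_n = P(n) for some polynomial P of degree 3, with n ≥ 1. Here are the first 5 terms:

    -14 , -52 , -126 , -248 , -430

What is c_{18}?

-13716

1st diffs: -38, -74, -122, -182.
2nd diffs: -36, -48, -60.
3rd diffs: -12, -12 (constant).
Newton forward-difference form: c_n = -14 + (-38)·C(n-1,1) + (-36)·C(n-1,2) + (-12)·C(n-1,3).
At n = 18: n-1 = 17, so c_{18} = -14 - 646 - 4896 - 8160 = -13716.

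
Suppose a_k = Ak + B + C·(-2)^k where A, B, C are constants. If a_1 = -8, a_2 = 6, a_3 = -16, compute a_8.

Plug in k = 1, 2, 3: A + B - 2C = -8; 2A + B + 4C = 6; 3A + B - 8C = -16.
Subtracting the first from the second: A + 6C = 14.
Subtracting the second from the third: A - 12C = -22.
Solving: C = 2, A = 2, then B = -6.
So a_k = 2·k + (-6) + 2·(-2)^k; at k=8 this is 522.

522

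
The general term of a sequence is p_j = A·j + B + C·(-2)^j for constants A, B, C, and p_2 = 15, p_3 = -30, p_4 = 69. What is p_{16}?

Plug in j = 2, 3, 4: 2A + B + 4C = 15; 3A + B - 8C = -30; 4A + B + 16C = 69.
Subtracting the first from the second: A - 12C = -45.
Subtracting the second from the third: A + 24C = 99.
Solving: C = 4, A = 3, then B = -7.
So p_j = 3·j + (-7) + 4·(-2)^j; at j=16 this is 262185.

262185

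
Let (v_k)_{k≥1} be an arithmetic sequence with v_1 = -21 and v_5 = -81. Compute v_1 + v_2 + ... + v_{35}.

Common difference d = (-81 - (-21)) / (5 - 1) = -15.
v_k = -21 + (k - 1)·(-15).
v_{35} = -531; S = 35·(-21 + (-531))/2 = -9660.

-9660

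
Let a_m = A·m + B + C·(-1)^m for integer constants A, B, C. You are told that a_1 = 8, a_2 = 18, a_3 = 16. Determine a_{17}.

72

Write the equations: A + B - C = 8; 2A + B + C = 18; 3A + B - C = 16.
Subtracting the first from the second: A + 2C = 10.
Subtracting the second from the third: A - 2C = -2.
Solving: C = 3, A = 4, then B = 7.
Therefore a_{17} = 68 + 7 + 3·(-1) = 72.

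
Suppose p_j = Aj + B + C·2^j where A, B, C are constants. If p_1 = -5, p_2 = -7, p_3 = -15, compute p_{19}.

Write the equations: A + B + 2C = -5; 2A + B + 4C = -7; 3A + B + 8C = -15.
Subtracting the first from the second: A + 2C = -2.
Subtracting the second from the third: A + 4C = -8.
Solving: C = -3, A = 4, then B = -3.
So p_j = 4·j + (-3) + (-3)·2^j; at j=19 this is -1572791.

-1572791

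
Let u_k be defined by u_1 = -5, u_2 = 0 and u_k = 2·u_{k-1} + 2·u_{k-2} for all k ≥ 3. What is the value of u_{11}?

-24480

Step forward from the initial values:
u_3 = -10;  u_4 = -20;  u_5 = -60;  u_6 = -160;  u_7 = -440;  u_8 = -1200;  u_9 = -3280;  u_{10} = -8960;  u_{11} = -24480.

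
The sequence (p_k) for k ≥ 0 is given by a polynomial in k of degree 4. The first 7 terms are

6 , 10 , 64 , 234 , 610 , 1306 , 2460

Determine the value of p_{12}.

29754

1st diffs: 4, 54, 170, 376, 696, 1154.
2nd diffs: 50, 116, 206, 320, 458.
3rd diffs: 66, 90, 114, 138.
4th diffs: 24, 24, 24 (constant).
So p_k = k^4 + 5k^3 + 3k^2 - 5k + 6.
Evaluating at k = 12 gives p_{12} = 29754.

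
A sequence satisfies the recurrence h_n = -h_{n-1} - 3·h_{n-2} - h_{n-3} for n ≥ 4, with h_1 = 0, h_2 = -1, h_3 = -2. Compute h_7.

4

Step forward from the initial values:
h_4 = 5; h_5 = 2; h_6 = -15; h_7 = 4.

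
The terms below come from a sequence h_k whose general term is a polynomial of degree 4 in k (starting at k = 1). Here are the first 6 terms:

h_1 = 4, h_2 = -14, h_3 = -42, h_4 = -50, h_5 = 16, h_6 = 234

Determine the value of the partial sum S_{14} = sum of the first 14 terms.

72856

1st diffs: -18, -28, -8, 66, 218.
2nd diffs: -10, 20, 74, 152.
3rd diffs: 30, 54, 78.
4th diffs: 24, 24 (constant).
Newton forward-difference form: h_k = 4 + (-18)·C(k-1,1) + (-10)·C(k-1,2) + 30·C(k-1,3) + 24·C(k-1,4).
Continuing: …, 706, 1558, 2940, 5026, …, h_{14} = 24730.
Summing k = 1..14 (14 terms) gives 72856.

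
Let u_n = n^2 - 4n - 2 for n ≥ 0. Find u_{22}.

394

u_{22} = 1·22^2 - 4·22 - 2 = 394.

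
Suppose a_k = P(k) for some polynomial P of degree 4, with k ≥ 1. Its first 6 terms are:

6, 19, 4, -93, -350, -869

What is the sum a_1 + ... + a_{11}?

1st diffs: 13, -15, -97, -257, -519.
2nd diffs: -28, -82, -160, -262.
3rd diffs: -54, -78, -102.
4th diffs: -24, -24 (constant).
So a_k = -k^4 + k^3 + 5k^2 + 6k - 5.
Continuing: …, -1776, -3221, -5378, -8445, …, a_{11} = -12644.
Summing k = 1..11 (11 terms) gives -32747.

-32747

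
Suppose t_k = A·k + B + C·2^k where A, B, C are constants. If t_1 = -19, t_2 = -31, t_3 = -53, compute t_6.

-339

At k = 1, 2, 3: A + B + 2C = -19; 2A + B + 4C = -31; 3A + B + 8C = -53.
Subtracting the first from the second: A + 2C = -12.
Subtracting the second from the third: A + 4C = -22.
Solving: C = -5, A = -2, then B = -7.
Therefore t_6 = -12 + (-7) + (-5)·64 = -339.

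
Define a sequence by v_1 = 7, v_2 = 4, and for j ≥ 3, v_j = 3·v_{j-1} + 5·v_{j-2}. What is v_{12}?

Compute successive terms:
v_3 = 47, v_4 = 161, v_5 = 718, v_6 = 2959, v_7 = 12467, v_8 = 52196, v_9 = 218923, v_{10} = 917749, v_{11} = 3847862, v_{12} = 16132331.

16132331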